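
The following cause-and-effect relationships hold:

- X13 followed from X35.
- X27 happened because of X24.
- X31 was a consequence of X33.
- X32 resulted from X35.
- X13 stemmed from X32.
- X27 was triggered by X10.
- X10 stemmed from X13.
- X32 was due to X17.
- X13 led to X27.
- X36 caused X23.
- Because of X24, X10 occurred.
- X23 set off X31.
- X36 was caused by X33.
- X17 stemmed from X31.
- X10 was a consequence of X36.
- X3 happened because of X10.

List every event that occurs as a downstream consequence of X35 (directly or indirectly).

Direct effects: X32, X13.
2 steps out: X10, X27.
3 steps out: X3.
Not reachable from it: X33, X36, X23, X31, X17, X24.

X10, X13, X27, X3, X32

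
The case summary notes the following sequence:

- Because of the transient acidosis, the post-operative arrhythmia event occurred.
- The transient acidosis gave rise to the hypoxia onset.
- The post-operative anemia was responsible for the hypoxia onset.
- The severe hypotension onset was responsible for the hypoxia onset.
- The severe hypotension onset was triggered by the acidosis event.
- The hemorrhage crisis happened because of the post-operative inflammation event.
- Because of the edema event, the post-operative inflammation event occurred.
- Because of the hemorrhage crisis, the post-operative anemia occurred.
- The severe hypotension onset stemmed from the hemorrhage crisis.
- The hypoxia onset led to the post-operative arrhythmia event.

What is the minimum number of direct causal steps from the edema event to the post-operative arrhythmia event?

5

Shortest chain: the edema event → the post-operative inflammation event → the hemorrhage crisis → the severe hypotension onset → the hypoxia onset → the post-operative arrhythmia event.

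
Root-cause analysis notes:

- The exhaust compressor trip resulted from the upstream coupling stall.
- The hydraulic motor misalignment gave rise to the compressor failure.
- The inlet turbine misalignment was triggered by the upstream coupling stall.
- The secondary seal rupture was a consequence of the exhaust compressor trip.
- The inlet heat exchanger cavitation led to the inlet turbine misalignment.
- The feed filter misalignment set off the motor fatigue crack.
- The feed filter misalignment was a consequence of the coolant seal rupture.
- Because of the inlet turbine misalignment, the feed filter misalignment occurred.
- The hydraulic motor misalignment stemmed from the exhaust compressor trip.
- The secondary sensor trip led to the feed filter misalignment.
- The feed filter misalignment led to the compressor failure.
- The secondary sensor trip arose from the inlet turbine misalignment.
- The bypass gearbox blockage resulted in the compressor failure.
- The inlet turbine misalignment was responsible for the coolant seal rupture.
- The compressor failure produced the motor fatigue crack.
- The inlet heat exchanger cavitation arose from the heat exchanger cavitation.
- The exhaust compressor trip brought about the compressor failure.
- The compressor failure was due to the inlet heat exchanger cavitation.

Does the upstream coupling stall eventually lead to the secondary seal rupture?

There is a causal chain: the upstream coupling stall → the exhaust compressor trip → the secondary seal rupture.

Yes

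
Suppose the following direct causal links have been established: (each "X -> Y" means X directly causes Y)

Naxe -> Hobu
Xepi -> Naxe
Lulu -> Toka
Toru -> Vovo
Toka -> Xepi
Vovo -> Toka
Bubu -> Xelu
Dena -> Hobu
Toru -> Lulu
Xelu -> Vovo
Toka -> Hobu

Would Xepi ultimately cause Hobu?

Yes

There is a causal chain: Xepi → Naxe → Hobu.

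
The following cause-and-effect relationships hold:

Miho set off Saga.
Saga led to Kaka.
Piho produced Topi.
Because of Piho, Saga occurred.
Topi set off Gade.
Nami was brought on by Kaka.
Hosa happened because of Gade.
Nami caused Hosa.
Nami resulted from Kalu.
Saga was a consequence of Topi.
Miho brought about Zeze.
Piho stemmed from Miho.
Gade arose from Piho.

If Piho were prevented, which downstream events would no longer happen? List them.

Gade, Topi

Downstream of Piho: Topi, Gade, Saga, Kaka, Nami, Hosa.
Of those, still caused via another path: Saga, Kaka, Nami, Hosa.
The remainder have no surviving cause.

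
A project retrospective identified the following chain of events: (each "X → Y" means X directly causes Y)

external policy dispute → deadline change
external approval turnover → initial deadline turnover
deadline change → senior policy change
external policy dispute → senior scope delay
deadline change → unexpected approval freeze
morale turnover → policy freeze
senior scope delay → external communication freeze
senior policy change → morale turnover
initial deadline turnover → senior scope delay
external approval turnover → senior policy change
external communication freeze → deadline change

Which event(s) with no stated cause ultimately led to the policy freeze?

Tracing upstream from the policy freeze: the policy freeze ← the morale turnover ← the senior policy change ← the external approval turnover.
A separate upstream branch: the policy freeze ← the morale turnover ← the senior policy change ← the deadline change ← the external policy dispute.
Each of those chain origins has no stated cause.

the external approval turnover, the external policy dispute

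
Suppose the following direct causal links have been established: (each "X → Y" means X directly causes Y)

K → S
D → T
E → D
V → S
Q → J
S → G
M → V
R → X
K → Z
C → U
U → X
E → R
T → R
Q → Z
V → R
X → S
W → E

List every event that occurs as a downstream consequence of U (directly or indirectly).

Direct effects: X.
2 steps out: S.
3 steps out: G.
Not reachable from it: K, W, E, Q, Z, J, C, D, M, V, T, R.

G, S, X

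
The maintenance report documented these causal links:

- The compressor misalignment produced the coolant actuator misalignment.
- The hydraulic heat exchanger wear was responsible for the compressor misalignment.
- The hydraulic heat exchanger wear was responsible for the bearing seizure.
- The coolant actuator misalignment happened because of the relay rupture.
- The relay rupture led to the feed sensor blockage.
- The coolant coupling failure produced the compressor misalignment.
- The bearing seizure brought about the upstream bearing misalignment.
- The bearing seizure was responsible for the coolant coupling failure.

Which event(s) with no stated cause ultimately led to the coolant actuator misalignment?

the hydraulic heat exchanger wear, the relay rupture

Tracing upstream from the coolant actuator misalignment: the coolant actuator misalignment ← the relay rupture.
A separate upstream branch: the coolant actuator misalignment ← the compressor misalignment ← the hydraulic heat exchanger wear.
Each of those chain origins has no stated cause.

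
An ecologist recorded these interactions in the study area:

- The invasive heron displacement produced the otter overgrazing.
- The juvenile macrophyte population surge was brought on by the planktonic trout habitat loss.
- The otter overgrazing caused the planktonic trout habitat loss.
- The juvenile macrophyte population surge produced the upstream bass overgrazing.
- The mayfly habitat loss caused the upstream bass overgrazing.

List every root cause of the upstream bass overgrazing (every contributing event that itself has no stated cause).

Tracing upstream from the upstream bass overgrazing: the upstream bass overgrazing ← the juvenile macrophyte population surge ← the planktonic trout habitat loss ← the otter overgrazing ← the invasive heron displacement.
A separate upstream branch: the upstream bass overgrazing ← the mayfly habitat loss.
Each of those chain origins has no stated cause.

the invasive heron displacement, the mayfly habitat loss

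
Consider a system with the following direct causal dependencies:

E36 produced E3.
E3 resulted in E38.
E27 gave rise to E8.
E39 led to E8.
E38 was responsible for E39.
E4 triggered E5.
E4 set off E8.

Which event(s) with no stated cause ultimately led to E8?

E27, E36, E4

Tracing upstream from E8: E8 ← E4.
A separate upstream branch: E8 ← E39 ← E38 ← E3 ← E36.
A separate upstream branch: E8 ← E27.
Each of those chain origins has no stated cause.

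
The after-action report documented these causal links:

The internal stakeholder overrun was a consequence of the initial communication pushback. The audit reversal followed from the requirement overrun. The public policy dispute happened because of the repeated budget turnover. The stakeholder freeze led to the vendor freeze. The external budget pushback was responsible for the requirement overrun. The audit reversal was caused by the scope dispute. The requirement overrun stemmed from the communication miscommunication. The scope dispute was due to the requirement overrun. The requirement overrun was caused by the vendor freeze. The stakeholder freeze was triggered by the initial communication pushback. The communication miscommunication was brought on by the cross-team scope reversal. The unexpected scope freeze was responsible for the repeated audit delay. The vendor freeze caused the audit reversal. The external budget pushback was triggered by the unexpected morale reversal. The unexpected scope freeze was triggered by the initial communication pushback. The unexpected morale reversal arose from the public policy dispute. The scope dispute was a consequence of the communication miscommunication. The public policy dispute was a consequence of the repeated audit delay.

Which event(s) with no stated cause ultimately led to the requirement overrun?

the cross-team scope reversal, the initial communication pushback, the repeated budget turnover

Tracing upstream from the requirement overrun: the requirement overrun ← the vendor freeze ← the stakeholder freeze ← the initial communication pushback.
A separate upstream branch: the requirement overrun ← the communication miscommunication ← the cross-team scope reversal.
A separate upstream branch: the requirement overrun ← the external budget pushback ← the unexpected morale reversal ← the public policy dispute ← the repeated budget turnover.
Each of those chain origins has no stated cause.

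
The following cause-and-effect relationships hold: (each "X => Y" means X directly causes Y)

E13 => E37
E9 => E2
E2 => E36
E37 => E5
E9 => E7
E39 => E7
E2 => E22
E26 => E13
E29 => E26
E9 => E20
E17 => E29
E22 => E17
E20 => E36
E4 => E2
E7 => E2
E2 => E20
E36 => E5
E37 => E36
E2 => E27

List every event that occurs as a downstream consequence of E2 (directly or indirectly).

E13, E17, E20, E22, E26, E27, E29, E36, E37, E5

Direct effects: E27, E22, E20, E36.
2 steps out: E17, E5.
3 steps out: E29.
4 steps out: E26.
5 steps out: E13.
6 steps out: E37.
Not reachable from it: E39, E4, E9, E7.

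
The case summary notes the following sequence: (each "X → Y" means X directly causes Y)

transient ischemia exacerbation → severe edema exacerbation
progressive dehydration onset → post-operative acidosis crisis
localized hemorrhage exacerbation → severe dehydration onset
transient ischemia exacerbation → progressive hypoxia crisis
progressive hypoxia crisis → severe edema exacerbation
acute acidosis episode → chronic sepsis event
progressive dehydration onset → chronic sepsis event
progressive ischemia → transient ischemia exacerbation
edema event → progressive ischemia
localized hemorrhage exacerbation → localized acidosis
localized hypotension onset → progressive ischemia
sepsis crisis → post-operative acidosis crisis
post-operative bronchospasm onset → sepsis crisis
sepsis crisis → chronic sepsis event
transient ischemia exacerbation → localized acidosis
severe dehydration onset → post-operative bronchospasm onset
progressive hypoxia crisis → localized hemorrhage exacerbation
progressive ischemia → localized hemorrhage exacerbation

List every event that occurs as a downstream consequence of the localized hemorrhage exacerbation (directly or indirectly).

Direct effects: the severe dehydration onset, the localized acidosis.
2 steps out: the post-operative bronchospasm onset.
3 steps out: the sepsis crisis.
4 steps out: the post-operative acidosis crisis, the chronic sepsis event.
Not reachable from it: the edema event, the localized hypotension onset, the progressive ischemia, the transient ischemia exacerbation, the progressive hypoxia crisis, the acute acidosis episode, the progressive dehydration onset, the severe edema exacerbation.

the chronic sepsis event, the localized acidosis, the post-operative acidosis crisis, the post-operative bronchospasm onset, the sepsis crisis, the severe dehydration onset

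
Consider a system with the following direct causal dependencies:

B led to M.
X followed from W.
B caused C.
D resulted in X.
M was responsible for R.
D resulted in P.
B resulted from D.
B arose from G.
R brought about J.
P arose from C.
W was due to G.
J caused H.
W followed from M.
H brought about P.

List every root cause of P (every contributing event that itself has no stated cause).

D, G

Tracing upstream from P: P ← D.
A separate upstream branch: P ← C ← B ← G.
Each of those chain origins has no stated cause.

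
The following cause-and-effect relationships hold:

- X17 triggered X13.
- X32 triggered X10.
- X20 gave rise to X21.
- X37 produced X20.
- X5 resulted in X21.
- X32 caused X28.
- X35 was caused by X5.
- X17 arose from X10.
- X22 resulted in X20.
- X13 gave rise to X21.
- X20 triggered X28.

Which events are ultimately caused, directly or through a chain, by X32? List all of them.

X10, X13, X17, X21, X28

Direct effects: X10, X28.
2 steps out: X17.
3 steps out: X13.
4 steps out: X21.
Not reachable from it: X5, X37, X35, X22, X20.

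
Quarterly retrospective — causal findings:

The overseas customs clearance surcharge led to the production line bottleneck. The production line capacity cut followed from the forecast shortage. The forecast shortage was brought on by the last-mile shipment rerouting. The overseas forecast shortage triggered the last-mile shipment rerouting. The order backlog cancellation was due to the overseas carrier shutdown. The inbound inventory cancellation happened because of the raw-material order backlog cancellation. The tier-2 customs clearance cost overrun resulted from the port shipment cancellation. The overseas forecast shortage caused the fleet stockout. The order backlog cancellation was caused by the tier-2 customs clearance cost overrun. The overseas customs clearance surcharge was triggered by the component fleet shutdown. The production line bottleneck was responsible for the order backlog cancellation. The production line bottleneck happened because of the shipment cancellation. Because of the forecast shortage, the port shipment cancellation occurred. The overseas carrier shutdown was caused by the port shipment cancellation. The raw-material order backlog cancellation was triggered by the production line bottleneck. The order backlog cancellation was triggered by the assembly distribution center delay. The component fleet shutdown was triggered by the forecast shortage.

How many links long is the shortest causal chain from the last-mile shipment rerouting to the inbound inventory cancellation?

6

Shortest chain: the last-mile shipment rerouting → the forecast shortage → the component fleet shutdown → the overseas customs clearance surcharge → the production line bottleneck → the raw-material order backlog cancellation → the inbound inventory cancellation.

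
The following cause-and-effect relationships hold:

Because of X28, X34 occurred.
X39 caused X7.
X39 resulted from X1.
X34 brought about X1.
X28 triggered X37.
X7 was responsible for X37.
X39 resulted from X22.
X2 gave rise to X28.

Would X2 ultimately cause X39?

Yes

There is a causal chain: X2 → X28 → X34 → X1 → X39.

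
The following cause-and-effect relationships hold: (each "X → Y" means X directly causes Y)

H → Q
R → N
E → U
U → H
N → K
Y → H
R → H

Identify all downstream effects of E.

H, Q, U

Direct effects: U.
2 steps out: H.
3 steps out: Q.
Not reachable from it: R, N, K, Y.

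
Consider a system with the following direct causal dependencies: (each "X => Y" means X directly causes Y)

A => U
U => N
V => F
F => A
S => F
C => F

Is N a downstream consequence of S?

There is a causal chain: S → F → A → U → N.

Yes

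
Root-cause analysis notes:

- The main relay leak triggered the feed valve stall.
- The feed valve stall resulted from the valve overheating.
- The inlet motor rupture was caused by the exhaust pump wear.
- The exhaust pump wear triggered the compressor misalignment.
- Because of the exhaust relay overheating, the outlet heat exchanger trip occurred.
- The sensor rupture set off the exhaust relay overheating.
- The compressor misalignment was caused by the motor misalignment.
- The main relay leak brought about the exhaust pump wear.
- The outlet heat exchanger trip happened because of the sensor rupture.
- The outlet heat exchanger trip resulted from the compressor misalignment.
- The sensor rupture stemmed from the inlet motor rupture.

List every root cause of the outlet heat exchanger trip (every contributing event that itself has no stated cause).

the main relay leak, the motor misalignment

Tracing upstream from the outlet heat exchanger trip: the outlet heat exchanger trip ← the compressor misalignment ← the exhaust pump wear ← the main relay leak.
A separate upstream branch: the outlet heat exchanger trip ← the compressor misalignment ← the motor misalignment.
Each of those chain origins has no stated cause.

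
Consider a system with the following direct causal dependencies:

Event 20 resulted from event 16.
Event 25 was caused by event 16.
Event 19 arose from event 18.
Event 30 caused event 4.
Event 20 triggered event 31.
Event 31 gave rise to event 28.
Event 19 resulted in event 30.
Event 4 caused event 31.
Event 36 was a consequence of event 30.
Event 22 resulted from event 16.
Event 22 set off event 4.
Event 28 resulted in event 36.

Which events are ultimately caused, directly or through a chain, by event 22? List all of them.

event 28, event 31, event 36, event 4

Direct effects: event 4.
2 steps out: event 31.
3 steps out: event 28.
4 steps out: event 36.
Not reachable from it: event 16, event 18, event 19, event 25, event 20, event 30.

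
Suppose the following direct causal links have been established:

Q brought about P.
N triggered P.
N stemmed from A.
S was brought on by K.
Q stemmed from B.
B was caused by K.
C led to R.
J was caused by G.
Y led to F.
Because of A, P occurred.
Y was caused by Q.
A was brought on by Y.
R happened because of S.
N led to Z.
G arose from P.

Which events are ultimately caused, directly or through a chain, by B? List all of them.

Direct effects: Q.
2 steps out: Y, P.
3 steps out: A, F, G.
4 steps out: N, J.
5 steps out: Z.
Not reachable from it: K, S, C, R.

A, F, G, J, N, P, Q, Y, Z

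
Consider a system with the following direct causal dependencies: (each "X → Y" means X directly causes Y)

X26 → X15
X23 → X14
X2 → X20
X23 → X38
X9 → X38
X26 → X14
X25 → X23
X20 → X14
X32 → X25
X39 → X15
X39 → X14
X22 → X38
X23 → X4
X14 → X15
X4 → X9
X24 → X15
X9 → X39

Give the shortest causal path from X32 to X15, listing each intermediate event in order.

X32 → X25
X25 → X23
X23 → X14
X14 → X15
Length: 4 steps.

X32 → X25 → X23 → X14 → X15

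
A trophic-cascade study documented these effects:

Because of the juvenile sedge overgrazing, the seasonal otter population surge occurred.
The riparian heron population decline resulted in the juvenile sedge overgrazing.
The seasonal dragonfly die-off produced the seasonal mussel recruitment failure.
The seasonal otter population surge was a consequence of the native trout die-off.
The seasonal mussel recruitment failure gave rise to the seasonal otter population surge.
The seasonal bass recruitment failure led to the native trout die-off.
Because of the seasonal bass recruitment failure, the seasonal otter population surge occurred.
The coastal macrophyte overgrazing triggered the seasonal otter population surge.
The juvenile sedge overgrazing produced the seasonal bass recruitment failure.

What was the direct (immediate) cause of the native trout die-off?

the seasonal bass recruitment failure

Upstream contributors include the riparian heron population decline, the juvenile sedge overgrazing, but only the seasonal bass recruitment failure feeds directly into the native trout die-off.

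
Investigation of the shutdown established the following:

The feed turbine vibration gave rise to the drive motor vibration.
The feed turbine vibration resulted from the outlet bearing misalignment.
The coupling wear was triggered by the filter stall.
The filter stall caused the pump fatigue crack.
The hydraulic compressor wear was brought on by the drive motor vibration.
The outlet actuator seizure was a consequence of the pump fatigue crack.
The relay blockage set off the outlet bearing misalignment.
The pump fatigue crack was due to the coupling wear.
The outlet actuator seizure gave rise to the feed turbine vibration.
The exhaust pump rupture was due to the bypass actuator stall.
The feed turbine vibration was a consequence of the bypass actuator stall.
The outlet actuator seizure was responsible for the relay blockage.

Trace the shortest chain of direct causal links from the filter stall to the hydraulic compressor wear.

the filter stall → the pump fatigue crack → the outlet actuator seizure → the feed turbine vibration → the drive motor vibration → the hydraulic compressor wear

the filter stall → the pump fatigue crack
the pump fatigue crack → the outlet actuator seizure
the outlet actuator seizure → the feed turbine vibration
the feed turbine vibration → the drive motor vibration
the drive motor vibration → the hydraulic compressor wear
Length: 5 steps.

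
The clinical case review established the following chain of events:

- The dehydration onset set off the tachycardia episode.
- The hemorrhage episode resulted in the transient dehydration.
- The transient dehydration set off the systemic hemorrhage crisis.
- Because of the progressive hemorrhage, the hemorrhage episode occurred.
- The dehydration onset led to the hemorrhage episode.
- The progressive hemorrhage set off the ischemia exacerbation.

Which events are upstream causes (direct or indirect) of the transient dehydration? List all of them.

the dehydration onset, the hemorrhage episode, the progressive hemorrhage

Immediate cause of the transient dehydration: the hemorrhage episode.
Further upstream: the progressive hemorrhage, the dehydration onset.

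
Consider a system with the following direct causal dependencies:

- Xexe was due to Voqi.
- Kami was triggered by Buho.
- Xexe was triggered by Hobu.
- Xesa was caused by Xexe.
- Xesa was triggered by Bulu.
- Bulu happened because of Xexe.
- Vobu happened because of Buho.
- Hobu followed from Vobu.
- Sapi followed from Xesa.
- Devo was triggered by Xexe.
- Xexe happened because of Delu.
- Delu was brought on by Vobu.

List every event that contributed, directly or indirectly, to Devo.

Buho, Delu, Hobu, Vobu, Voqi, Xexe

Immediate cause of Devo: Xexe.
Further upstream: Buho, Vobu, Hobu, Delu, Voqi.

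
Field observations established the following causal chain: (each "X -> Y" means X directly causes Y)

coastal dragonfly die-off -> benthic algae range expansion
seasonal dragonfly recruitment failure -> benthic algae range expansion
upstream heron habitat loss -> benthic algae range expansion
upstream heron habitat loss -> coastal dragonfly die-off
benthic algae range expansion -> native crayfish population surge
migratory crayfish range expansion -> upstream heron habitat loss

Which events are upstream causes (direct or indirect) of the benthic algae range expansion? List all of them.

Immediate causes of the benthic algae range expansion: the upstream heron habitat loss, the coastal dragonfly die-off, the seasonal dragonfly recruitment failure.
Further upstream: the migratory crayfish range expansion.

the coastal dragonfly die-off, the migratory crayfish range expansion, the seasonal dragonfly recruitment failure, the upstream heron habitat loss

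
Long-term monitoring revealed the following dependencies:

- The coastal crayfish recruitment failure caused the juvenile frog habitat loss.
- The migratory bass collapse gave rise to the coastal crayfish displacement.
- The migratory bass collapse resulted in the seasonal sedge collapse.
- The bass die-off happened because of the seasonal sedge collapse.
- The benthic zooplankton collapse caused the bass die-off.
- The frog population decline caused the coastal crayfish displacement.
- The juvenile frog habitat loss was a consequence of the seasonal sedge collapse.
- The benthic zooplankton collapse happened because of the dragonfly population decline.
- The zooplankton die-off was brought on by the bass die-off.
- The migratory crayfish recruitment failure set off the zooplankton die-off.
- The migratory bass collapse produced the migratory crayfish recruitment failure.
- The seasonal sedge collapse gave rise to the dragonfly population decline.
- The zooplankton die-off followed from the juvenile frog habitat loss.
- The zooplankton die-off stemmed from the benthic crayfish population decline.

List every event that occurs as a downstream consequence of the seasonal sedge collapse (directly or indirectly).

Direct effects: the dragonfly population decline, the juvenile frog habitat loss, the bass die-off.
2 steps out: the benthic zooplankton collapse, the zooplankton die-off.
Not reachable from it: the coastal crayfish recruitment failure, the migratory bass collapse, the benthic crayfish population decline, the migratory crayfish recruitment failure, the frog population decline, the coastal crayfish displacement.

the bass die-off, the benthic zooplankton collapse, the dragonfly population decline, the juvenile frog habitat loss, the zooplankton die-off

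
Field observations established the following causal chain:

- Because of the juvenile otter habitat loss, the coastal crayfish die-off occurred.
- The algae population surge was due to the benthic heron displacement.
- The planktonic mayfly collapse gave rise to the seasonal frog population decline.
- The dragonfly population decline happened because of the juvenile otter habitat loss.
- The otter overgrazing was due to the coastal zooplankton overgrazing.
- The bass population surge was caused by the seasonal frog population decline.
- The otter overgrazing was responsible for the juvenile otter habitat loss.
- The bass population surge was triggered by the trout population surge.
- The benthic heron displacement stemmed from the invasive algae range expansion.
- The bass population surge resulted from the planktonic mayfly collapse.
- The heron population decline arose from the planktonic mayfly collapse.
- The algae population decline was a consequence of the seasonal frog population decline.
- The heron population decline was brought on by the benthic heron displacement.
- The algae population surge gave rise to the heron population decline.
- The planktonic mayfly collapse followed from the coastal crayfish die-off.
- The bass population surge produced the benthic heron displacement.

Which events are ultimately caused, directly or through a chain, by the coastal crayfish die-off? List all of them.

Direct effects: the planktonic mayfly collapse.
2 steps out: the seasonal frog population decline, the bass population surge, the heron population decline.
3 steps out: the algae population decline, the benthic heron displacement.
4 steps out: the algae population surge.
Not reachable from it: the coastal zooplankton overgrazing, the invasive algae range expansion, the otter overgrazing, the juvenile otter habitat loss, the dragonfly population decline, the trout population surge.

the algae population decline, the algae population surge, the bass population surge, the benthic heron displacement, the heron population decline, the planktonic mayfly collapse, the seasonal frog population decline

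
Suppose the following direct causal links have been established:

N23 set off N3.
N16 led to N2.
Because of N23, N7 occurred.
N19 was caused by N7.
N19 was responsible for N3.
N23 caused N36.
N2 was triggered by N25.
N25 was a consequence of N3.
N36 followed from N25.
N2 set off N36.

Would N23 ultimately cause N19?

Yes

There is a causal chain: N23 → N7 → N19.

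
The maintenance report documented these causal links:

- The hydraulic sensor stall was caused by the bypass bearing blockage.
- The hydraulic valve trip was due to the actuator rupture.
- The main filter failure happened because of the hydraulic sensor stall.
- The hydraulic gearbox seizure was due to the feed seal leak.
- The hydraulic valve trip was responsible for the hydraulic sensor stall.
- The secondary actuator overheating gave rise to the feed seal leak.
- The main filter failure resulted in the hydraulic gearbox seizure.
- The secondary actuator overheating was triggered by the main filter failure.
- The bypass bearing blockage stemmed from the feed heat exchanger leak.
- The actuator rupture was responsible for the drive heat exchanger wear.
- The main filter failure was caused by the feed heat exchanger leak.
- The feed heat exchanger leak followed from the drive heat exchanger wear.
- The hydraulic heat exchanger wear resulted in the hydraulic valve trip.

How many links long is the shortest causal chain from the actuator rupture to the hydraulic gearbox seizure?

4

Shortest chain: the actuator rupture → the hydraulic valve trip → the hydraulic sensor stall → the main filter failure → the hydraulic gearbox seizure.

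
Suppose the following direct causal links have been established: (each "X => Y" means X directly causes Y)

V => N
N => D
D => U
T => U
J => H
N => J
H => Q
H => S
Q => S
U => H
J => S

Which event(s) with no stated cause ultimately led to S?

T, V

Tracing upstream from S: S ← J ← N ← V.
A separate upstream branch: S ← H ← U ← T.
Each of those chain origins has no stated cause.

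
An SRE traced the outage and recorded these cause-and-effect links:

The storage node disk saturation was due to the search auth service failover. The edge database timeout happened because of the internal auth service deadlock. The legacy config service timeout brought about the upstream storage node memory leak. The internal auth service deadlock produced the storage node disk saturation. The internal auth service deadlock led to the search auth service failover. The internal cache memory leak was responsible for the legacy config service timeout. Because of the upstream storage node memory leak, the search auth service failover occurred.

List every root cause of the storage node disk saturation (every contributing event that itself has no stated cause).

the internal auth service deadlock, the internal cache memory leak

Tracing upstream from the storage node disk saturation: the storage node disk saturation ← the search auth service failover ← the upstream storage node memory leak ← the legacy config service timeout ← the internal cache memory leak.
A separate upstream branch: the storage node disk saturation ← the internal auth service deadlock.
Each of those chain origins has no stated cause.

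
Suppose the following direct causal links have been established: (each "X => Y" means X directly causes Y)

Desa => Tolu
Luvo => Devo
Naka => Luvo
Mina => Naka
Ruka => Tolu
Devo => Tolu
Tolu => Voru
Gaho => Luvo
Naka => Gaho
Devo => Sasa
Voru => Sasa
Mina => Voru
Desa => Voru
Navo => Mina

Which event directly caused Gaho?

Upstream contributors include Navo, Mina, but only Naka feeds directly into Gaho.

Naka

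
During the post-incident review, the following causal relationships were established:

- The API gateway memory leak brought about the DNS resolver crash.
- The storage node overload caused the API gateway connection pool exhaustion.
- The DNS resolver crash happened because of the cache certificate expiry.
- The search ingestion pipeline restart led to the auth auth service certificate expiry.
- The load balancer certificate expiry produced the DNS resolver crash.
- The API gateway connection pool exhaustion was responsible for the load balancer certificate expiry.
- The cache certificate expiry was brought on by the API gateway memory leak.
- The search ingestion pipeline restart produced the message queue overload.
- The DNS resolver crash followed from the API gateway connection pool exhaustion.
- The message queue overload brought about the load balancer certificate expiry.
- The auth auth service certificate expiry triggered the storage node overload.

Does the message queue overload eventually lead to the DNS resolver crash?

There is a causal chain: the message queue overload → the load balancer certificate expiry → the DNS resolver crash.

Yes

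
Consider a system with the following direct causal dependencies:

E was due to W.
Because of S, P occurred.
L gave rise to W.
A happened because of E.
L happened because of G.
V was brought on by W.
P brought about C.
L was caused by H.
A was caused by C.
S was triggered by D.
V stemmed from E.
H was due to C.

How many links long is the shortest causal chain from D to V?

7

Shortest chain: D → S → P → C → H → L → W → V.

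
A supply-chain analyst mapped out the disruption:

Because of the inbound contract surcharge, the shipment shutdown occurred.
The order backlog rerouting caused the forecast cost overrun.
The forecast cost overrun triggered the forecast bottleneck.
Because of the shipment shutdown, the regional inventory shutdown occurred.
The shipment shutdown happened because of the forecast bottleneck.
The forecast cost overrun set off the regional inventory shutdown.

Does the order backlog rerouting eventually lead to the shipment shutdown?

Yes

There is a causal chain: the order backlog rerouting → the forecast cost overrun → the forecast bottleneck → the shipment shutdown.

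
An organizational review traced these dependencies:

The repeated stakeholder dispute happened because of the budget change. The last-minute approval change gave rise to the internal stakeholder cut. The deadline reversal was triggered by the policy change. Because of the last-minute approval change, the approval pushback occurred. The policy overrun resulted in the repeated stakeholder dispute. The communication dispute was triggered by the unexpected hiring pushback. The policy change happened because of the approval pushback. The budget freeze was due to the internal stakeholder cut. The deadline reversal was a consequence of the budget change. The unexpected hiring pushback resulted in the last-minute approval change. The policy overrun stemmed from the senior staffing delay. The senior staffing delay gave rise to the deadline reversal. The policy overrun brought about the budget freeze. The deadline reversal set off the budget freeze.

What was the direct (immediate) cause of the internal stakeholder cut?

Upstream contributors include the unexpected hiring pushback, but only the last-minute approval change feeds directly into the internal stakeholder cut.

the last-minute approval change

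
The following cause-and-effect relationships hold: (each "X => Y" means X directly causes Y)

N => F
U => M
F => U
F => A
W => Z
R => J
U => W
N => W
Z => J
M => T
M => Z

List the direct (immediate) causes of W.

N, U

Upstream contributors include F, but only N, U feed directly into W.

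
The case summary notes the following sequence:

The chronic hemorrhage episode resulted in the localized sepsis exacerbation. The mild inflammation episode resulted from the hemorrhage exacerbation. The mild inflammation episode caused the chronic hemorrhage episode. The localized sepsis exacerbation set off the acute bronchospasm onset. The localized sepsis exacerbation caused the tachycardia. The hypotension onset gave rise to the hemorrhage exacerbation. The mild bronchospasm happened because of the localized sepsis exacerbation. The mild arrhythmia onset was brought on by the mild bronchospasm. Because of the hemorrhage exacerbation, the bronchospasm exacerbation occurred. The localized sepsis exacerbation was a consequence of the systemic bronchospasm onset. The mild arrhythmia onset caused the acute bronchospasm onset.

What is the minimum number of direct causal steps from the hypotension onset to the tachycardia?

Shortest chain: the hypotension onset → the hemorrhage exacerbation → the mild inflammation episode → the chronic hemorrhage episode → the localized sepsis exacerbation → the tachycardia.

5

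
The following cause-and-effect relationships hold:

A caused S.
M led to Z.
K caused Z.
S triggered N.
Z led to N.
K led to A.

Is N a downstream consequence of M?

There is a causal chain: M → Z → N.

Yes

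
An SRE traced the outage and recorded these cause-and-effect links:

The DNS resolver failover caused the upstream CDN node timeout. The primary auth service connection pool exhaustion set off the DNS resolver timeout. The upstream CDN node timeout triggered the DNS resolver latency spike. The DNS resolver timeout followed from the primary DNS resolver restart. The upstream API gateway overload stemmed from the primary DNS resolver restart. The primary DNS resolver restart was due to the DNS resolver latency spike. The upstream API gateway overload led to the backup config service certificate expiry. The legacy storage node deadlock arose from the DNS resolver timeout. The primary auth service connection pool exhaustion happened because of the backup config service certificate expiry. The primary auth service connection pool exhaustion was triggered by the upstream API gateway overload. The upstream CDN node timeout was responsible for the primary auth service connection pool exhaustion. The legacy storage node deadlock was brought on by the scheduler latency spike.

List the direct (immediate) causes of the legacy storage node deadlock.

Upstream contributors include the DNS resolver failover, the upstream CDN node timeout, the DNS resolver latency spike, the primary DNS resolver restart, the upstream API gateway overload, the backup config service certificate expiry, the primary auth service connection pool exhaustion, but only the DNS resolver timeout, the scheduler latency spike feed directly into the legacy storage node deadlock.

the DNS resolver timeout, the scheduler latency spike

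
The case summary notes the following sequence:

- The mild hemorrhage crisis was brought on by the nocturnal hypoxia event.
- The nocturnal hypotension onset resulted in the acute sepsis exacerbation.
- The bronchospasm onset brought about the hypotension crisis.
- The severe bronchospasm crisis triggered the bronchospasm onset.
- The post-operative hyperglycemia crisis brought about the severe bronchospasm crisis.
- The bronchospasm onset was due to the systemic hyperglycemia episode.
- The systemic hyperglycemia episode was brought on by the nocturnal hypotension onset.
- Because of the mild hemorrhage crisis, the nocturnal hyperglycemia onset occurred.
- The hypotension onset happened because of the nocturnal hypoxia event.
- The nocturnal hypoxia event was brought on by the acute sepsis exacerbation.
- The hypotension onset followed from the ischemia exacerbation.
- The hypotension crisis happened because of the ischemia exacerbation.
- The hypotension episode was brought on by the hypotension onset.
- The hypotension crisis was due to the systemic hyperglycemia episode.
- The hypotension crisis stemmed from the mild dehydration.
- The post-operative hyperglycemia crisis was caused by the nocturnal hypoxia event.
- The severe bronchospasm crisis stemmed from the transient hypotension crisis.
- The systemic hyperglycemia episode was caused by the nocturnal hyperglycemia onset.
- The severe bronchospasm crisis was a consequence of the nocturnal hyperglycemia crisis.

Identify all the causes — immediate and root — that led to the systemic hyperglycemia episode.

Immediate causes of the systemic hyperglycemia episode: the nocturnal hypotension onset, the nocturnal hyperglycemia onset.
Further upstream: the acute sepsis exacerbation, the nocturnal hypoxia event, the mild hemorrhage crisis.

the acute sepsis exacerbation, the mild hemorrhage crisis, the nocturnal hyperglycemia onset, the nocturnal hypotension onset, the nocturnal hypoxia event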